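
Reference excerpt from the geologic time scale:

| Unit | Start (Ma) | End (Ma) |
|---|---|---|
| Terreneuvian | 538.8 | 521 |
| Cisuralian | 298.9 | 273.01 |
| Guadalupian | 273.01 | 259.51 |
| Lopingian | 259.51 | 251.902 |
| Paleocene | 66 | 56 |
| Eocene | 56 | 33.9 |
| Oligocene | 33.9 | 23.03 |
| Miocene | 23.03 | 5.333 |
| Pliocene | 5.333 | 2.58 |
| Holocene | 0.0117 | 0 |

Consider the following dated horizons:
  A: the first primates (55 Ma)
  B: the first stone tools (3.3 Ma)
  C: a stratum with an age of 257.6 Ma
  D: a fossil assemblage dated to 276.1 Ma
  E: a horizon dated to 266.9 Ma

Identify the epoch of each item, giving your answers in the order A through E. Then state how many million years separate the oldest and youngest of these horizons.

A — Eocene; B — Pliocene; C — Lopingian; D — Cisuralian; E — Guadalupian; span 272.8 million years

Match each age against the start–end ranges in the excerpt: A = 55 Ma → Eocene (56–33.9); B = 3.3 Ma → Pliocene (5.333–2.58); C = 257.6 Ma → Lopingian (259.51–251.902); D = 276.1 Ma → Cisuralian (298.9–273.01); E = 266.9 Ma → Guadalupian (273.01–259.51).
The largest age is 276.1 Ma and the smallest is 3.3 Ma; their difference is 272.8 Myr.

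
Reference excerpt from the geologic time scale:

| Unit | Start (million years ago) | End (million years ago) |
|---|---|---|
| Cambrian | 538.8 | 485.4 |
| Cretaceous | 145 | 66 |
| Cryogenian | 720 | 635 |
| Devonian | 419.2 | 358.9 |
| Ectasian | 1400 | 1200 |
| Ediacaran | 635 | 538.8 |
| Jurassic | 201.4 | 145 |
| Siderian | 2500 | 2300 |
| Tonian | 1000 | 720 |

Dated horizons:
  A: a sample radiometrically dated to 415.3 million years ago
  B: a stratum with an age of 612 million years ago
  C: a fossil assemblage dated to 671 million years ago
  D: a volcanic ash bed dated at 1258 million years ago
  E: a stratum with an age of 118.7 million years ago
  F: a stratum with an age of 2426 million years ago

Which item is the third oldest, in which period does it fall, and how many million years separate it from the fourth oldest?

C, in the Cryogenian; 59 million years to B

Larger Ma means older, so oldest first: F 2426 > D 1258 > C 671 > B 612 > A 415.3 > E 118.7.
Counting 3 along gives C (671 Ma); the excerpt puts that inside the Cryogenian, 720–635 Ma.
Next in line is B (612 Ma), and 671 − 612 = 59 Myr.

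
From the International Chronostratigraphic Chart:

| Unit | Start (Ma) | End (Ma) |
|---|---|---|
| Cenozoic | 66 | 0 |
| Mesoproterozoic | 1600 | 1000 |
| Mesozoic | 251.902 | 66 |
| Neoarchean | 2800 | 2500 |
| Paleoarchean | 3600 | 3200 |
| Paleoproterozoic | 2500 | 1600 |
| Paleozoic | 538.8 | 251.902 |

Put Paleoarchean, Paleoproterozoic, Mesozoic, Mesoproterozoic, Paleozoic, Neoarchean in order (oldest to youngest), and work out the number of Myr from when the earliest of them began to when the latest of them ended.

Start ages (Ma): Paleoarchean 3600, Neoarchean 2800, Paleoproterozoic 2500, Mesoproterozoic 1600, Paleozoic 538.8, Mesozoic 251.902.
Ordered oldest to youngest: Paleoarchean, Neoarchean, Paleoproterozoic, Mesoproterozoic, Paleozoic, Mesozoic.
Span = 3600 − 66 = 3534 Myr.

Paleoarchean → Neoarchean → Paleoproterozoic → Mesoproterozoic → Paleozoic → Mesozoic; total span 3534 Myr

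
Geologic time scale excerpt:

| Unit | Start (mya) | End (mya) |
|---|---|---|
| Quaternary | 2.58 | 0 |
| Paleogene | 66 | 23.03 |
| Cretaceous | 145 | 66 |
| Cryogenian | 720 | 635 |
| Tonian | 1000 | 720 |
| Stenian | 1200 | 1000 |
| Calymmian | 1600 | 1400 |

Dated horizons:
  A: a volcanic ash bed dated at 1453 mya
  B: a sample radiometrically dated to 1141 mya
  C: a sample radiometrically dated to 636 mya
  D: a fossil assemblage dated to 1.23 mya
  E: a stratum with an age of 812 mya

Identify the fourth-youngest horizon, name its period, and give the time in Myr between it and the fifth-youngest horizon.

Sorted youngest-first by Ma: D (1.23), C (636), E (812), B (1141), A (1453).
The fourth youngest is B at 1141 Ma, which lies in 1200–1000 Ma: the Stenian.
The fifth youngest is A at 1453 Ma; separation = |1141 − 1453| = 312 Myr.

B, in the Stenian; 312 million years to A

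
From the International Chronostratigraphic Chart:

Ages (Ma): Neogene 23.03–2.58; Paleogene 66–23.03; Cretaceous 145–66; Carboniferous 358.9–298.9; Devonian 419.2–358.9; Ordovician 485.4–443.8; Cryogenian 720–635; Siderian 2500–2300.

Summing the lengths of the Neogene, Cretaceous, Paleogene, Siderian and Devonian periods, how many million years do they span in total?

402.72 million years

Duration is start − end for each: (23.03 − 2.58) + (145 − 66) + (66 − 23.03) + (2500 − 2300) + (419.2 − 358.9).
That is 20.45 + 79 + 42.97 + 200 + 60.3, which totals 402.72 million years.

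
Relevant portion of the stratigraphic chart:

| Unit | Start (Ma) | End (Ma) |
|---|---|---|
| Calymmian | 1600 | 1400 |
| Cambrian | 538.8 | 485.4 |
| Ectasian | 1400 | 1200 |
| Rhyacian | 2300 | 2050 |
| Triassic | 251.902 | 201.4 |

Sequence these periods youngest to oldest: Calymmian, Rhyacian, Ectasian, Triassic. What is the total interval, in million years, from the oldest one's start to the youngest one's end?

Start ages (Ma): Rhyacian 2300, Calymmian 1600, Ectasian 1400, Triassic 251.902.
Ordered youngest to oldest: Triassic, Ectasian, Calymmian, Rhyacian.
Span = 2300 − 201.4 = 2098.6 Myr.

Triassic, Ectasian, Calymmian, Rhyacian; total span 2098.6 Myr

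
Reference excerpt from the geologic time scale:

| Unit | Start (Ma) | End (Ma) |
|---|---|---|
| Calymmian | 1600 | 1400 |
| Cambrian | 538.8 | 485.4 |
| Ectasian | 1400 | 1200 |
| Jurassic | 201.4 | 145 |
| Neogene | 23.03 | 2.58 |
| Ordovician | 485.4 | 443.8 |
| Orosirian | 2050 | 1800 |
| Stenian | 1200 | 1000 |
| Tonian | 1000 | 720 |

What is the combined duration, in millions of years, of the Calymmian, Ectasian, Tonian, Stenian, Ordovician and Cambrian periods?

975 million years

Duration is start − end for each: (1600 − 1400) + (1400 − 1200) + (1000 − 720) + (1200 − 1000) + (485.4 − 443.8) + (538.8 − 485.4).
That is 200 + 200 + 280 + 200 + 41.6 + 53.4, which totals 975 million years.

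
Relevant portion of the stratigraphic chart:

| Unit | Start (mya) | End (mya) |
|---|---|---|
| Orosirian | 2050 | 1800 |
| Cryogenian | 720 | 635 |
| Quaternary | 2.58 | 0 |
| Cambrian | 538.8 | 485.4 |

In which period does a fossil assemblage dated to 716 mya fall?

716 Ma lies between 720 and 635 Ma, so it falls in the Cryogenian.

Cryogenian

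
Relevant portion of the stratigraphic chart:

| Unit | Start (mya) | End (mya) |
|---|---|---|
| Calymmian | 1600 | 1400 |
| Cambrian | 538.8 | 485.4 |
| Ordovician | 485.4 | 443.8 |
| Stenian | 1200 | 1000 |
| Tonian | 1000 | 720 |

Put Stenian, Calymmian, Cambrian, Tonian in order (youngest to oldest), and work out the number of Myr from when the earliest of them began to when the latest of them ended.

From the excerpt: Stenian 1200–1000; Calymmian 1600–1400; Cambrian 538.8–485.4; Tonian 1000–720 (Ma).
Larger Ma is earlier, so the oldest is Calymmian and the youngest is Cambrian; youngest to oldest: Cambrian, Tonian, Stenian, Calymmian.
Oldest start 1600 minus youngest end 485.4 gives 1114.6 Myr overall.

Cambrian, Tonian, Stenian, Calymmian; total span 1114.6 Myr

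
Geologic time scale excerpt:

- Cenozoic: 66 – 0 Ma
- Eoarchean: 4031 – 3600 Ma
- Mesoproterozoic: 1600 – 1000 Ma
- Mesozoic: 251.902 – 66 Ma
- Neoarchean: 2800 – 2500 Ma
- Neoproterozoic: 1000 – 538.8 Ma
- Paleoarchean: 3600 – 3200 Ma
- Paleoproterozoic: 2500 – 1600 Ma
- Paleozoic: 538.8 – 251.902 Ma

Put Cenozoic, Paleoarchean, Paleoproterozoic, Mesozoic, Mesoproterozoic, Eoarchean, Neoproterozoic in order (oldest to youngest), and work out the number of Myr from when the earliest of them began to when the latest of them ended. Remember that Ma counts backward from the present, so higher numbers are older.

Start ages (Ma): Eoarchean 4031, Paleoarchean 3600, Paleoproterozoic 2500, Mesoproterozoic 1600, Neoproterozoic 1000, Mesozoic 251.902, Cenozoic 66.
Ordered oldest to youngest: Eoarchean, Paleoarchean, Paleoproterozoic, Mesoproterozoic, Neoproterozoic, Mesozoic, Cenozoic.
Span = 4031 − 0 = 4031 Myr.

Eoarchean, Paleoarchean, Paleoproterozoic, Mesoproterozoic, Neoproterozoic, Mesozoic, Cenozoic; total span 4031 Myr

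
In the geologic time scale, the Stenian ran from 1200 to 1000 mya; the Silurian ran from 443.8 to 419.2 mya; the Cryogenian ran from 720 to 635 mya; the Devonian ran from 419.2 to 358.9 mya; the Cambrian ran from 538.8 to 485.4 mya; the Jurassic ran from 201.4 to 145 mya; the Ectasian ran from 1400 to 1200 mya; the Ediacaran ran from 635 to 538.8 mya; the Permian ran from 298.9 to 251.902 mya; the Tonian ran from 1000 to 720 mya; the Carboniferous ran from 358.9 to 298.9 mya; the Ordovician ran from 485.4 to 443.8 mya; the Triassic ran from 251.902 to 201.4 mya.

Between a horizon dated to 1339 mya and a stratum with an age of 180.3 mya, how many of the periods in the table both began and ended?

The older date is 1339 Ma and the younger is 180.3 Ma.
Periods with start < 1339 and end > 180.3 Ma: Stenian (1200–1000), Tonian (1000–720), Cryogenian (720–635), Ediacaran (635–538.8), Cambrian (538.8–485.4), Ordovician (485.4–443.8), Silurian (443.8–419.2), Devonian (419.2–358.9), Carboniferous (358.9–298.9), Permian (298.9–251.902), Triassic (251.902–201.4).
That is 11 complete periods.

11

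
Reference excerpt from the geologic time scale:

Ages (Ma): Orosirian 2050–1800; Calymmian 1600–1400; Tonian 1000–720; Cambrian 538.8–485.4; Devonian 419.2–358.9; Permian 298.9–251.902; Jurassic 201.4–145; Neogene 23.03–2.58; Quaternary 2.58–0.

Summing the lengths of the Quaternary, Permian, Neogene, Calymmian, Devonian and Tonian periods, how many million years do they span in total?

Duration is start − end for each: (2.58 − 0) + (298.9 − 251.902) + (23.03 − 2.58) + (1600 − 1400) + (419.2 − 358.9) + (1000 − 720).
That is 2.58 + 46.998 + 20.45 + 200 + 60.3 + 280, which totals 610.328 million years.

610.328 million years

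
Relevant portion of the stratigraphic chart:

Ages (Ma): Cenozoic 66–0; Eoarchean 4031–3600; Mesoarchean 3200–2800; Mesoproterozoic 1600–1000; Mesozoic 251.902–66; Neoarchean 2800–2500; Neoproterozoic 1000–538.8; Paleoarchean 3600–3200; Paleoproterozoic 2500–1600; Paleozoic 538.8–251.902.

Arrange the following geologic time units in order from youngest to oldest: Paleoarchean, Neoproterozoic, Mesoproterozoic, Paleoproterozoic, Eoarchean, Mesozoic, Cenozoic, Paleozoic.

Cenozoic, then Mesozoic, then Paleozoic, then Neoproterozoic, then Mesoproterozoic, then Paleoproterozoic, then Paleoarchean, then Eoarchean

Sorting by start age (ascending Ma, since larger Ma = older): Cenozoic start 66, Mesozoic start 251.902, Paleozoic start 538.8, Neoproterozoic start 1000, Mesoproterozoic start 1600, Paleoproterozoic start 2500, Paleoarchean start 3600, Eoarchean start 4031.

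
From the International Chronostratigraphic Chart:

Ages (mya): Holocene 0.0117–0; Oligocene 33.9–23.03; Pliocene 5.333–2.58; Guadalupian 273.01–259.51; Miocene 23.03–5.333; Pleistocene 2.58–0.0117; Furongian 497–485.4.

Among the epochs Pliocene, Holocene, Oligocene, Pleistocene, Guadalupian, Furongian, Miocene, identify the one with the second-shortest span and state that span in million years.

Durations: Pliocene 2.753; Holocene 0.0117; Oligocene 10.87; Pleistocene 2.5683; Guadalupian 13.5; Furongian 11.6; Miocene 17.697 Myr.
Sorted shortest-first: Holocene (0.0117), Pleistocene (2.5683), Pliocene (2.753), Oligocene (10.87), Furongian (11.6), Guadalupian (13.5), Miocene (17.697).
The second shortest is Pleistocene at 2.5683 Myr.

Pleistocene, 2.5683 million years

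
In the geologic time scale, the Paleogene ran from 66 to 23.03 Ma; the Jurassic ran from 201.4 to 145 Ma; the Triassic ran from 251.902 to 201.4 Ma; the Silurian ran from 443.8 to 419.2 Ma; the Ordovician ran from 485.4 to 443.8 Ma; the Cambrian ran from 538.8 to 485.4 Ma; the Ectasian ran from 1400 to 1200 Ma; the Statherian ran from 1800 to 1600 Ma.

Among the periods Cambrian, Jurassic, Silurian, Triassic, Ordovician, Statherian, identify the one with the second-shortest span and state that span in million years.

Ordovician, 41.6 million years

Start − end for each: Cambrian 538.8 − 485.4 = 53.4; Jurassic 201.4 − 145 = 56.4; Silurian 443.8 − 419.2 = 24.6; Triassic 251.902 − 201.4 = 50.502; Ordovician 485.4 − 443.8 = 41.6; Statherian 1800 − 1600 = 200.
Ranking these from shortest: Silurian < Ordovician < Triassic < Cambrian < Jurassic < Statherian.
Position 2 in that ranking is Ordovician, which lasted 41.6 Myr.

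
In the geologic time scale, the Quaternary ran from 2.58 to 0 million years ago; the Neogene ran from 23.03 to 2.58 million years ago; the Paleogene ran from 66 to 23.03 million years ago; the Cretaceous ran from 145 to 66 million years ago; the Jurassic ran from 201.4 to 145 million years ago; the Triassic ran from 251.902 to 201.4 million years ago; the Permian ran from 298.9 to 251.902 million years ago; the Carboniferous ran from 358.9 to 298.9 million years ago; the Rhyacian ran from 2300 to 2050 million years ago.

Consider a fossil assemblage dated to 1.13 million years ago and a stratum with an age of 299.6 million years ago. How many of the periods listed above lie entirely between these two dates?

6

299.6 Ma sits inside the Carboniferous (358.9–298.9) and 1.13 Ma inside the Quaternary (2.58–0); neither of those is wholly between the two dates.
The listed periods lying completely between them are Permian, Triassic, Jurassic, Cretaceous, Paleogene, Neogene — 6 in all.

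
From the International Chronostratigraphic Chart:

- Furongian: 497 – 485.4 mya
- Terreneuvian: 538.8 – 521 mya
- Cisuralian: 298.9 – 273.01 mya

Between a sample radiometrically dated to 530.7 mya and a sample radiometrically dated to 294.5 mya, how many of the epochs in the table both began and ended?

530.7 Ma sits inside the Terreneuvian (538.8–521) and 294.5 Ma inside the Cisuralian (298.9–273.01); neither of those is wholly between the two dates.
The listed epochs lying completely between them are Furongian — 1 in all.

1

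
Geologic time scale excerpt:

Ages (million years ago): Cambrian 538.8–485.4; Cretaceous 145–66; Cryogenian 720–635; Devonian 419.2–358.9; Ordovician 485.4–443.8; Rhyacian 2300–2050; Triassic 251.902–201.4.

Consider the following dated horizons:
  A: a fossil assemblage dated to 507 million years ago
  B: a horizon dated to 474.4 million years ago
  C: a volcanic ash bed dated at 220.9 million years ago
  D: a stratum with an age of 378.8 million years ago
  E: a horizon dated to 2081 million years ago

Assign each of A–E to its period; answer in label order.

A — Cambrian; B — Ordovician; C — Triassic; D — Devonian; E — Rhyacian

A: 507 Ma lies in 538.8–485.4 Ma, so Cambrian.
B: 474.4 Ma lies in 485.4–443.8 Ma, so Ordovician.
C: 220.9 Ma lies in 251.902–201.4 Ma, so Triassic.
D: 378.8 Ma lies in 419.2–358.9 Ma, so Devonian.
E: 2081 Ma lies in 2300–2050 Ma, so Rhyacian.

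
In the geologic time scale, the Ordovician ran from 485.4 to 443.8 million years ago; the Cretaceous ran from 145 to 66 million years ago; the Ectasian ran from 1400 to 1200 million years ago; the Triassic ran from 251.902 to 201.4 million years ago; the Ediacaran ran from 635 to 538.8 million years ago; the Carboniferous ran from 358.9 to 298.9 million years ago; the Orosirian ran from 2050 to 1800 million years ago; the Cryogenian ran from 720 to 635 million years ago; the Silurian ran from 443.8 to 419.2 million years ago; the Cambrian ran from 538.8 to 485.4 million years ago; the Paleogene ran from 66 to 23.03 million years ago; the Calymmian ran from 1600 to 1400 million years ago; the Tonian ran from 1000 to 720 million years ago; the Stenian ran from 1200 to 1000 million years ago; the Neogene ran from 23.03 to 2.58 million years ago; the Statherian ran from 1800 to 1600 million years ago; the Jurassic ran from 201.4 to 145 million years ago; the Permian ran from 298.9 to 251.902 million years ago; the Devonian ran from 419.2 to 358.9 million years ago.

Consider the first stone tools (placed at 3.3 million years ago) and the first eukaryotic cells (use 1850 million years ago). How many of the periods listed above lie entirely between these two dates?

The older date is 1850 Ma and the younger is 3.3 Ma.
Periods with start < 1850 and end > 3.3 Ma: Statherian (1800–1600), Calymmian (1600–1400), Ectasian (1400–1200), Stenian (1200–1000), Tonian (1000–720), Cryogenian (720–635), Ediacaran (635–538.8), Cambrian (538.8–485.4), Ordovician (485.4–443.8), Silurian (443.8–419.2), Devonian (419.2–358.9), Carboniferous (358.9–298.9), Permian (298.9–251.902), Triassic (251.902–201.4), Jurassic (201.4–145), Cretaceous (145–66), Paleogene (66–23.03).
That is 17 complete periods.

17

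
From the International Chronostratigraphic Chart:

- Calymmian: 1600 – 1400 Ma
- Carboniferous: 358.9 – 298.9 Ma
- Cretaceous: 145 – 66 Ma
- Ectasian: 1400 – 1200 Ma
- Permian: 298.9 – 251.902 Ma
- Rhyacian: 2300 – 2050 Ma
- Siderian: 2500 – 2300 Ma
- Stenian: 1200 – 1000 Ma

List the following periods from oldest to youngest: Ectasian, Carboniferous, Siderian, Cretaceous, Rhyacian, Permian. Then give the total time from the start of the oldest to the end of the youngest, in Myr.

Siderian, Rhyacian, Ectasian, Carboniferous, Permian, Cretaceous; total span 2434 Myr

Start ages (Ma): Siderian 2500, Rhyacian 2300, Ectasian 1400, Carboniferous 358.9, Permian 298.9, Cretaceous 145.
Ordered oldest to youngest: Siderian, Rhyacian, Ectasian, Carboniferous, Permian, Cretaceous.
Span = 2500 − 66 = 2434 Myr.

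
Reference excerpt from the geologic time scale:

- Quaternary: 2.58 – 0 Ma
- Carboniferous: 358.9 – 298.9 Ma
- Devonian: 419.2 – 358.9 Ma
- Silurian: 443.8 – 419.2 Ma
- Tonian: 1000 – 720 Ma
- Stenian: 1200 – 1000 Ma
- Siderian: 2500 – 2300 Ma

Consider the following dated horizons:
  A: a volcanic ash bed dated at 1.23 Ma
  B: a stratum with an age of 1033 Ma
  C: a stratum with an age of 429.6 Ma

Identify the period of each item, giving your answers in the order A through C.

A — Quaternary; B — Stenian; C — Silurian

Match each age against the start–end ranges in the excerpt: A = 1.23 Ma → Quaternary (2.58–0); B = 1033 Ma → Stenian (1200–1000); C = 429.6 Ma → Silurian (443.8–419.2).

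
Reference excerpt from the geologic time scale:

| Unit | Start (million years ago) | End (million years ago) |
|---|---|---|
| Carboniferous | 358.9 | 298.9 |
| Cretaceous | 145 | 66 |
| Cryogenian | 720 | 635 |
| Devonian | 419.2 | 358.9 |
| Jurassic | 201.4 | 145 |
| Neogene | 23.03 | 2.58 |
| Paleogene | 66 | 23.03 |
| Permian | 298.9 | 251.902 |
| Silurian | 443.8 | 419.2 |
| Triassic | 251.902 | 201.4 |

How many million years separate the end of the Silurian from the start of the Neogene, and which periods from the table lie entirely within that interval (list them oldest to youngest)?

The Silurian closes at 419.2 Ma and the Neogene opens at 23.03 Ma, so the interval is 419.2 − 23.03 = 396.17 Myr.
A period fits inside if it starts at or after 419.2 Ma and ends at or before 23.03 Ma; oldest first that gives Devonian, Carboniferous, Permian, Triassic, Jurassic, Cretaceous, Paleogene.

396.17 million years; Devonian, Carboniferous, Permian, Triassic, Jurassic, Cretaceous, Paleogene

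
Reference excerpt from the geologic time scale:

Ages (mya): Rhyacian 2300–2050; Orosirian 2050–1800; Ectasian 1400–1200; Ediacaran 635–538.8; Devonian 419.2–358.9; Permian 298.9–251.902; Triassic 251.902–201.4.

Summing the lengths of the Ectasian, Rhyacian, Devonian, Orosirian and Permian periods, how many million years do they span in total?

Each duration: Ectasian = 200; Rhyacian = 250; Devonian = 60.3; Orosirian = 250; Permian = 46.998.
Sum: 200 + 250 + 60.3 + 250 + 46.998 = 807.298 Myr.

807.298 million years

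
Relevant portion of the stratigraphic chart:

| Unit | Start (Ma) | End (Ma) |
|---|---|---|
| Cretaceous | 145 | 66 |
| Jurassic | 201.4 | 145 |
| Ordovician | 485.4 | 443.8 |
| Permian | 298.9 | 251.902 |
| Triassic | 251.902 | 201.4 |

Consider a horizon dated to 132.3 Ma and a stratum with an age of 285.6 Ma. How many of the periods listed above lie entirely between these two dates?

285.6 Ma sits inside the Permian (298.9–251.902) and 132.3 Ma inside the Cretaceous (145–66); neither of those is wholly between the two dates.
The listed periods lying completely between them are Triassic, Jurassic — 2 in all.

2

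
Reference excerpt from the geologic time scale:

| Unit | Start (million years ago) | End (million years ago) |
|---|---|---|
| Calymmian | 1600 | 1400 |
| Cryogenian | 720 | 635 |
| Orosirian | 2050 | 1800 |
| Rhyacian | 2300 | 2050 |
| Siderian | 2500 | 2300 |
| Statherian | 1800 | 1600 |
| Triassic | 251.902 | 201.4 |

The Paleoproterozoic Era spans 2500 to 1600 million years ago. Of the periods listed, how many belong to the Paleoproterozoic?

Periods inside 2500–1600 Ma: Siderian, Rhyacian, Orosirian, Statherian — 4 in total.

4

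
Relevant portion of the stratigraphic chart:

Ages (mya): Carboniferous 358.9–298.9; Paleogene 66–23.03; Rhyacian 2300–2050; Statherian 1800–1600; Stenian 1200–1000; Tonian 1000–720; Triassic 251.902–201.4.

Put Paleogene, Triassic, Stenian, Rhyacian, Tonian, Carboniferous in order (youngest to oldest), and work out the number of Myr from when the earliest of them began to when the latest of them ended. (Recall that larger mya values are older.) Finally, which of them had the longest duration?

From the excerpt: Paleogene 66–23.03; Triassic 251.902–201.4; Stenian 1200–1000; Rhyacian 2300–2050; Tonian 1000–720; Carboniferous 358.9–298.9 (Ma).
Larger Ma is earlier, so the oldest is Rhyacian and the youngest is Paleogene; youngest to oldest: Paleogene, Triassic, Carboniferous, Tonian, Stenian, Rhyacian.
Oldest start 2300 minus youngest end 23.03 gives 2276.97 Myr overall.
Individual lengths (start − end): Rhyacian 250; Triassic 50.502; Stenian 200; Carboniferous 60; Tonian 280; Paleogene 42.97. The largest is Tonian at 280 Myr.

Paleogene, Triassic, Carboniferous, Tonian, Stenian, Rhyacian; total span 2276.97 Myr; longest is Tonian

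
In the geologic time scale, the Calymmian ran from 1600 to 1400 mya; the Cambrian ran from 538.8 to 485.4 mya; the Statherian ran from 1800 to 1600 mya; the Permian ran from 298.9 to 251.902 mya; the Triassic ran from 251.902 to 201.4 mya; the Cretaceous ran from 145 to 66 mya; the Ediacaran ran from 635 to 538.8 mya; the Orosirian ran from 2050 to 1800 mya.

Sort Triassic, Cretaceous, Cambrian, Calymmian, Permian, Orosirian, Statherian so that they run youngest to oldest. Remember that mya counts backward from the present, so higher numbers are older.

Read off each span (Ma): Triassic 251.902–201.4; Cretaceous 145–66; Cambrian 538.8–485.4; Calymmian 1600–1400; Permian 298.9–251.902; Orosirian 2050–1800; Statherian 1800–1600.
Larger Ma is older, so oldest→youngest is Orosirian, Statherian, Calymmian, Cambrian, Permian, Triassic, Cretaceous; reverse it for youngest→oldest.

Cretaceous → Triassic → Permian → Cambrian → Calymmian → Statherian → Orosirian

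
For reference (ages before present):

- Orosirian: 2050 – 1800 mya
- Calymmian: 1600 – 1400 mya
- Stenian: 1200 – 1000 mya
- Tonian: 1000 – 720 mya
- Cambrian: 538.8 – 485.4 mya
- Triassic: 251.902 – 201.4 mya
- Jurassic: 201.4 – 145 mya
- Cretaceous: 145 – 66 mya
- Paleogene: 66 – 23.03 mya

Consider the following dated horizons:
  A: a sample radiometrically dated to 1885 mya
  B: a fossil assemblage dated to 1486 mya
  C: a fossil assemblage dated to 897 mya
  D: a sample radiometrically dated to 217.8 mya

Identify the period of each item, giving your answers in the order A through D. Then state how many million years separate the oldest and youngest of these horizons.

A — Orosirian; B — Calymmian; C — Tonian; D — Triassic; span 1667.2 million years

A: 1885 Ma lies in 2050–1800 Ma, so Orosirian.
B: 1486 Ma lies in 1600–1400 Ma, so Calymmian.
C: 897 Ma lies in 1000–720 Ma, so Tonian.
D: 217.8 Ma lies in 251.902–201.4 Ma, so Triassic.
Oldest = 1885 Ma, youngest = 217.8 Ma → span 1667.2 Myr.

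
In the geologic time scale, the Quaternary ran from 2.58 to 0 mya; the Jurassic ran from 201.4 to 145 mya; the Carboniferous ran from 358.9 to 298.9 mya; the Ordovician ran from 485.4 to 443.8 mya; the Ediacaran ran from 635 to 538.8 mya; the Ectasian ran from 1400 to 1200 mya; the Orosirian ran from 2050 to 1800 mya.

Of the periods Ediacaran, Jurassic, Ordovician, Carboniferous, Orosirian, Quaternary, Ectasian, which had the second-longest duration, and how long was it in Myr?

Ectasian, 200 million years

Start − end for each: Ediacaran 635 − 538.8 = 96.2; Jurassic 201.4 − 145 = 56.4; Ordovician 485.4 − 443.8 = 41.6; Carboniferous 358.9 − 298.9 = 60; Orosirian 2050 − 1800 = 250; Quaternary 2.58 − 0 = 2.58; Ectasian 1400 − 1200 = 200.
Ranking these from longest: Orosirian > Ectasian > Ediacaran > Carboniferous > Jurassic > Ordovician > Quaternary.
Position 2 in that ranking is Ectasian, which lasted 200 Myr.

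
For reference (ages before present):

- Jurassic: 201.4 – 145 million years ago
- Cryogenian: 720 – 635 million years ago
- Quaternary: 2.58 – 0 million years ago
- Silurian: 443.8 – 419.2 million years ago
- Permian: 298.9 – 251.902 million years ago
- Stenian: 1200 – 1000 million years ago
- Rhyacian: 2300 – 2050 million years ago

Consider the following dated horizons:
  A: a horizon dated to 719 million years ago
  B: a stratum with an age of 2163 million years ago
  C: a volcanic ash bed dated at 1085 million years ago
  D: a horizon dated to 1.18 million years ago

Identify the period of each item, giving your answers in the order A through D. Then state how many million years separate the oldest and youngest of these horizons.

A — Cryogenian; B — Rhyacian; C — Stenian; D — Quaternary; span 2161.82 million years

Match each age against the start–end ranges in the excerpt: A = 719 Ma → Cryogenian (720–635); B = 2163 Ma → Rhyacian (2300–2050); C = 1085 Ma → Stenian (1200–1000); D = 1.18 Ma → Quaternary (2.58–0).
The largest age is 2163 Ma and the smallest is 1.18 Ma; their difference is 2161.82 Myr.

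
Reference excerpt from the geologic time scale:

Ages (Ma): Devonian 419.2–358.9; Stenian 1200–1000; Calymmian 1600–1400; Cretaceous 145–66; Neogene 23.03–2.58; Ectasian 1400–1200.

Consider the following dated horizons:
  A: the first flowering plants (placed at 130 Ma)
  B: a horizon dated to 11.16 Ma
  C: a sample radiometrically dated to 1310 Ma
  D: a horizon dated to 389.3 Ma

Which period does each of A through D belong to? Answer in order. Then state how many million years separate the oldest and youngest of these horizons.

A — Cretaceous; B — Neogene; C — Ectasian; D — Devonian; span 1298.84 million years

Match each age against the start–end ranges in the excerpt: A = 130 Ma → Cretaceous (145–66); B = 11.16 Ma → Neogene (23.03–2.58); C = 1310 Ma → Ectasian (1400–1200); D = 389.3 Ma → Devonian (419.2–358.9).
The largest age is 1310 Ma and the smallest is 11.16 Ma; their difference is 1298.84 Myr.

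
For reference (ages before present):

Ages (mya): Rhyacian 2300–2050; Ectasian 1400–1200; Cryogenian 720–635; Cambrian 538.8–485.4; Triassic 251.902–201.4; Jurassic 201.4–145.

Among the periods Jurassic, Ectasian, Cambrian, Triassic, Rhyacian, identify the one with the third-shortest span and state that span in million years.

Jurassic, 56.4 million years

Start − end for each: Jurassic 201.4 − 145 = 56.4; Ectasian 1400 − 1200 = 200; Cambrian 538.8 − 485.4 = 53.4; Triassic 251.902 − 201.4 = 50.502; Rhyacian 2300 − 2050 = 250.
Ranking these from shortest: Triassic < Cambrian < Jurassic < Ectasian < Rhyacian.
Position 3 in that ranking is Jurassic, which lasted 56.4 Myr.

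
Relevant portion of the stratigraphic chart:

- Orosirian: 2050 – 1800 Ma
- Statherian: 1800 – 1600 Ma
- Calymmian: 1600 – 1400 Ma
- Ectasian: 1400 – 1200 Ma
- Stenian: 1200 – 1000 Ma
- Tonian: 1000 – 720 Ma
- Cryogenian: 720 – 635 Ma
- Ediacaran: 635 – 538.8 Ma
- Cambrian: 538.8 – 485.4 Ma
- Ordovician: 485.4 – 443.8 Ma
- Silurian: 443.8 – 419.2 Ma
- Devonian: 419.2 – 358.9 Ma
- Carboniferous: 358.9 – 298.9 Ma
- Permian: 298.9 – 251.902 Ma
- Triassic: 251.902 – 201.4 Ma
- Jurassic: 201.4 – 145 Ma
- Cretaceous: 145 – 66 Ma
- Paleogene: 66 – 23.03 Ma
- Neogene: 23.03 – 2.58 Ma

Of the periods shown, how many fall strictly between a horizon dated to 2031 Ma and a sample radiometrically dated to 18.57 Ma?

2031 Ma sits inside the Orosirian (2050–1800) and 18.57 Ma inside the Neogene (23.03–2.58); neither of those is wholly between the two dates.
The listed periods lying completely between them are Statherian, Calymmian, Ectasian, Stenian, Tonian, Cryogenian, Ediacaran, Cambrian, Ordovician, Silurian, Devonian, Carboniferous, Permian, Triassic, Jurassic, Cretaceous, Paleogene — 17 in all.

17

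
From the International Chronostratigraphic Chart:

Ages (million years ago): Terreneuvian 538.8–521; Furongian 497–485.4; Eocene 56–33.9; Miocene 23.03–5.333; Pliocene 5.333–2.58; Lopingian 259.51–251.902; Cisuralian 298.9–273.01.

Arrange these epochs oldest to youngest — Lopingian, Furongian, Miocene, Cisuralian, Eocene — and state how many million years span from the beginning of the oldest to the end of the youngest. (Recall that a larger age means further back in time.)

From the excerpt: Lopingian 259.51–251.902; Furongian 497–485.4; Miocene 23.03–5.333; Cisuralian 298.9–273.01; Eocene 56–33.9 (Ma).
Larger Ma is earlier, so the oldest is Furongian and the youngest is Miocene; oldest to youngest: Furongian, Cisuralian, Lopingian, Eocene, Miocene.
Oldest start 497 minus youngest end 5.333 gives 491.667 Myr overall.

Furongian, Cisuralian, Lopingian, Eocene, Miocene; total span 491.667 Myr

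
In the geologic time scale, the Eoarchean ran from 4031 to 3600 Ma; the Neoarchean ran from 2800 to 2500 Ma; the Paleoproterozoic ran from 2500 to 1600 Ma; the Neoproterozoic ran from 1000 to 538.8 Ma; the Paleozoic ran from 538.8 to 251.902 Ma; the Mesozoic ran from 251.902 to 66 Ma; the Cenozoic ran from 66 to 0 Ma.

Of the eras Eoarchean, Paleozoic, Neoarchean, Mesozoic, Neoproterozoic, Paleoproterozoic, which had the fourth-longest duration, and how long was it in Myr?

Neoarchean, 300 million years

Start − end for each: Eoarchean 4031 − 3600 = 431; Paleozoic 538.8 − 251.902 = 286.898; Neoarchean 2800 − 2500 = 300; Mesozoic 251.902 − 66 = 185.902; Neoproterozoic 1000 − 538.8 = 461.2; Paleoproterozoic 2500 − 1600 = 900.
Ranking these from longest: Paleoproterozoic > Neoproterozoic > Eoarchean > Neoarchean > Paleozoic > Mesozoic.
Position 4 in that ranking is Neoarchean, which lasted 300 Myr.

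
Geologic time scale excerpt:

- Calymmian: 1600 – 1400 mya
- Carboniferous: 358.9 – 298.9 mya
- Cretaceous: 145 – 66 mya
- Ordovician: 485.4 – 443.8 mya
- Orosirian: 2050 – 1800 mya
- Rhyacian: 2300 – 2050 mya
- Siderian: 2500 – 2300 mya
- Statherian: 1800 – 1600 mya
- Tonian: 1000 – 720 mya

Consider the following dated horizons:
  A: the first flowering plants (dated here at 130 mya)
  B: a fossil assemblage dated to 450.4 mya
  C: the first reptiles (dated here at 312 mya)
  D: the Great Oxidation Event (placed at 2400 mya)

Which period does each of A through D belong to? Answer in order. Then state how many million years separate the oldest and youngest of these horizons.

A — Cretaceous; B — Ordovician; C — Carboniferous; D — Siderian; span 2270 million years

Match each age against the start–end ranges in the excerpt: A = 130 Ma → Cretaceous (145–66); B = 450.4 Ma → Ordovician (485.4–443.8); C = 312 Ma → Carboniferous (358.9–298.9); D = 2400 Ma → Siderian (2500–2300).
The largest age is 2400 Ma and the smallest is 130 Ma; their difference is 2270 Myr.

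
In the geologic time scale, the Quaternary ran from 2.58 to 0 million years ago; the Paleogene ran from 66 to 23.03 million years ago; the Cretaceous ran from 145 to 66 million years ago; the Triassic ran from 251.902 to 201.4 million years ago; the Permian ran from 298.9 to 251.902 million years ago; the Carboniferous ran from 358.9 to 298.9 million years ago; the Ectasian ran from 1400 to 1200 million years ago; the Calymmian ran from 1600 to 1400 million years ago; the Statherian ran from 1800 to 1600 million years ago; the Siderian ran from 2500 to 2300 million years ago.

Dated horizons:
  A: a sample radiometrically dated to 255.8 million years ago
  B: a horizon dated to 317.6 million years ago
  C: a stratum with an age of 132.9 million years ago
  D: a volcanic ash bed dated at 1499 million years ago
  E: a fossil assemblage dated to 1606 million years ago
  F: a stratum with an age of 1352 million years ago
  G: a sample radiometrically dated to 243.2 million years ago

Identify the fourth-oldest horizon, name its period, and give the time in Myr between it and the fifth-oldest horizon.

Sorted oldest-first by Ma: E (1606), D (1499), F (1352), B (317.6), A (255.8), G (243.2), C (132.9).
The fourth oldest is B at 317.6 Ma, which lies in 358.9–298.9 Ma: the Carboniferous.
The fifth oldest is A at 255.8 Ma; separation = |317.6 − 255.8| = 61.8 Myr.

B, in the Carboniferous; 61.8 million years to A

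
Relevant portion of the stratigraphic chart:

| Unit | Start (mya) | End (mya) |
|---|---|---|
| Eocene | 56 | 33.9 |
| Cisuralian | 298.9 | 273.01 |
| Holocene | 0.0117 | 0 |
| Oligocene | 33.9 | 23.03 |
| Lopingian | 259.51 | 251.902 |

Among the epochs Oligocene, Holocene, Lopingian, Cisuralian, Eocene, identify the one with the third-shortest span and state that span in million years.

Oligocene, 10.87 million years

Durations: Oligocene 10.87; Holocene 0.0117; Lopingian 7.608; Cisuralian 25.89; Eocene 22.1 Myr.
Sorted shortest-first: Holocene (0.0117), Lopingian (7.608), Oligocene (10.87), Eocene (22.1), Cisuralian (25.89).
The third shortest is Oligocene at 10.87 Myr.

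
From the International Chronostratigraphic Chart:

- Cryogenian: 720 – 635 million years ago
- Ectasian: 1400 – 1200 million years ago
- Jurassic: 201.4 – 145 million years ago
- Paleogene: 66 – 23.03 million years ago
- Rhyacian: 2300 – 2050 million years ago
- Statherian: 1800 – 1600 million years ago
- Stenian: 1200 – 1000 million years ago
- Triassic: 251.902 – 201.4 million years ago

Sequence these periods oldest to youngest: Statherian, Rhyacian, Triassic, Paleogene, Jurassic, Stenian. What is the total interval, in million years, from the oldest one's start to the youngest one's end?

From the excerpt: Statherian 1800–1600; Rhyacian 2300–2050; Triassic 251.902–201.4; Paleogene 66–23.03; Jurassic 201.4–145; Stenian 1200–1000 (Ma).
Larger Ma is earlier, so the oldest is Rhyacian and the youngest is Paleogene; oldest to youngest: Rhyacian, Statherian, Stenian, Triassic, Jurassic, Paleogene.
Oldest start 2300 minus youngest end 23.03 gives 2276.97 Myr overall.

Rhyacian, Statherian, Stenian, Triassic, Jurassic, Paleogene; total span 2276.97 Myr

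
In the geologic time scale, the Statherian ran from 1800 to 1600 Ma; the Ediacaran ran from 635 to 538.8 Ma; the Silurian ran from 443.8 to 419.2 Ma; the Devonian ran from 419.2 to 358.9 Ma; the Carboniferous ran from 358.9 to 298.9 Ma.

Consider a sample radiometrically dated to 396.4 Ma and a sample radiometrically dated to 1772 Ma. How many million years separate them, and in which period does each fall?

Elapsed time: 1772 − 396.4 = 1375.6 Myr.
396.4 Ma lies within 419.2–358.9 Ma: Devonian.
1772 Ma lies within 1800–1600 Ma: Statherian.

1375.6 million years apart; the first in the Devonian, the second in the Statherian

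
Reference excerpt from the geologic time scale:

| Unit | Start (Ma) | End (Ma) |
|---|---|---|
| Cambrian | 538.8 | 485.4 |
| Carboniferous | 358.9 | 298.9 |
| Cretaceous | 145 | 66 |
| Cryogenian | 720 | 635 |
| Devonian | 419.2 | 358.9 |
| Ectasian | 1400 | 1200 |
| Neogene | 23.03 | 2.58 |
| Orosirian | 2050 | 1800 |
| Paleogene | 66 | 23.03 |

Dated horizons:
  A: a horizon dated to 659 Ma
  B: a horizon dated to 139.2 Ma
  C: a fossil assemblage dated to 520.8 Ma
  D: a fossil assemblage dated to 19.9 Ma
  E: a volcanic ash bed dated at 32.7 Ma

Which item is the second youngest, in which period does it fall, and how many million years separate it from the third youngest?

Smaller Ma means younger, so youngest first: D 19.9 < E 32.7 < B 139.2 < C 520.8 < A 659.
Counting 2 along gives E (32.7 Ma); the excerpt puts that inside the Paleogene, 66–23.03 Ma.
Next in line is B (139.2 Ma), and 139.2 − 32.7 = 106.5 Myr.

E, in the Paleogene; 106.5 million years to B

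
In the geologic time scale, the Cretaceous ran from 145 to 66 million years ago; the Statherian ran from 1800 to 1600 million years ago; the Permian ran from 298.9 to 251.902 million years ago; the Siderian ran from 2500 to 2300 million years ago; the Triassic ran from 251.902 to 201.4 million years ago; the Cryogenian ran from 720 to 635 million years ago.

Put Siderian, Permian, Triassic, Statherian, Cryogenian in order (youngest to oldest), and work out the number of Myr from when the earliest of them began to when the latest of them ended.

Triassic, Permian, Cryogenian, Statherian, Siderian; total span 2298.6 Myr

Start ages (Ma): Siderian 2500, Statherian 1800, Cryogenian 720, Permian 298.9, Triassic 251.902.
Ordered youngest to oldest: Triassic, Permian, Cryogenian, Statherian, Siderian.
Span = 2500 − 201.4 = 2298.6 Myr.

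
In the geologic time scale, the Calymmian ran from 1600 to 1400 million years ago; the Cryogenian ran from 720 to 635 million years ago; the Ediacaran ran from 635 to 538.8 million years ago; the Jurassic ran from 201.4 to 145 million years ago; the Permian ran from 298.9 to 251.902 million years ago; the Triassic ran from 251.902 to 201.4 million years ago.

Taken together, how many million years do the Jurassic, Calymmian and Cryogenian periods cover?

341.4 million years

Duration is start − end for each: (201.4 − 145) + (1600 − 1400) + (720 − 635).
That is 56.4 + 200 + 85, which totals 341.4 million years.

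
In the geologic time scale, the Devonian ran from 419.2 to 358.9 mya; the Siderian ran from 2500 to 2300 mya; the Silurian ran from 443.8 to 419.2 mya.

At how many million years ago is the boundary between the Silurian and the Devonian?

The Silurian ends and the Devonian begins at 419.2 mya.

419.2 mya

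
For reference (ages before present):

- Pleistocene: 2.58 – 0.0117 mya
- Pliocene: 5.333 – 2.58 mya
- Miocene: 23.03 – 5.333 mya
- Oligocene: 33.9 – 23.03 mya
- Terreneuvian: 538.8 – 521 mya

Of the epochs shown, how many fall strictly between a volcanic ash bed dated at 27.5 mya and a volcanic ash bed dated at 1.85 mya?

The older date is 27.5 Ma and the younger is 1.85 Ma.
Epochs with start < 27.5 and end > 1.85 Ma: Miocene (23.03–5.333), Pliocene (5.333–2.58).
That is 2 complete epochs.

2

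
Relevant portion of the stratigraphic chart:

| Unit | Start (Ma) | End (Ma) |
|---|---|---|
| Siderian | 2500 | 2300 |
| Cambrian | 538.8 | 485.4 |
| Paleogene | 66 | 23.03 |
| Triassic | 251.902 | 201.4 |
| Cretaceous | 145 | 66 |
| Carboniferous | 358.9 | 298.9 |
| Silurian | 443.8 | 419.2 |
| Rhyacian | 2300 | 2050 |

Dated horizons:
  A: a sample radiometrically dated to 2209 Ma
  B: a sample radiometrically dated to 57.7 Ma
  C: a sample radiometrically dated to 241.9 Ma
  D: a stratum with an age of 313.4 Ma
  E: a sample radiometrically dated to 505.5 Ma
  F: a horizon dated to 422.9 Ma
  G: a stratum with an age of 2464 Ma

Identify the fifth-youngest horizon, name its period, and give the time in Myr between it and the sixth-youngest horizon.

E, in the Cambrian; 1703.5 million years to A

Sorted youngest-first by Ma: B (57.7), C (241.9), D (313.4), F (422.9), E (505.5), A (2209), G (2464).
The fifth youngest is E at 505.5 Ma, which lies in 538.8–485.4 Ma: the Cambrian.
The sixth youngest is A at 2209 Ma; separation = |505.5 − 2209| = 1703.5 Myr.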